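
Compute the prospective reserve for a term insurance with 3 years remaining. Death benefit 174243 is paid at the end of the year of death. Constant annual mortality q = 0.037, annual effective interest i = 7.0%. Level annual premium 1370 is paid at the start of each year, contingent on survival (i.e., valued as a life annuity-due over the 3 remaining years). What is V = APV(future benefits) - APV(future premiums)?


v = 1/(1+i) = 0.934579
APV(future benefits) per unit = sum_{k=0}^{2} k_p_x * q * v^(k+1) = 0.09371
APV(future benefits) = 174243 * 0.09371 = 16328.3604
Life annuity-due factor ä_{x:3} = sum_{k=0}^{2} k_p_x * v^k = 2.71
APV(future premiums) = 1370 * 2.71 = 3712.7
V = 16328.3604 - 3712.7
= 12615.6604


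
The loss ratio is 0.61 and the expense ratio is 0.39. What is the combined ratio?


Combined ratio = loss ratio + expense ratio
= 0.61 + 0.39
= 1.0


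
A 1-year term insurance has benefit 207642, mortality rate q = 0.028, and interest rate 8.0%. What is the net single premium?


NSP = benefit * q * v
v = 1/(1+i) = 0.925926
NSP = 207642 * 0.028 * 0.925926
= 5383.3111


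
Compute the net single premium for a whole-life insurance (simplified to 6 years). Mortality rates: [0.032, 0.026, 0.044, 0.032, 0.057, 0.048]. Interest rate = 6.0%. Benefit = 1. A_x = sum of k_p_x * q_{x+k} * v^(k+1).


v = 0.943396
Year 0: k_p_x=1.0, q=0.032, term=0.030189
Year 1: k_p_x=0.968, q=0.026, term=0.022399
Year 2: k_p_x=0.942832, q=0.044, term=0.034831
Year 3: k_p_x=0.901347, q=0.032, term=0.022846
Year 4: k_p_x=0.872504, q=0.057, term=0.037163
Year 5: k_p_x=0.822772, q=0.048, term=0.027841
A_x = 0.1753


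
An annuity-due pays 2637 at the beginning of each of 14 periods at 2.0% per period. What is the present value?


PV_due = PMT * (1-(1+i)^(-n))/i * (1+i)
PV_immediate = 31924.178
PV_due = 31924.178 * 1.02
= 32562.6616


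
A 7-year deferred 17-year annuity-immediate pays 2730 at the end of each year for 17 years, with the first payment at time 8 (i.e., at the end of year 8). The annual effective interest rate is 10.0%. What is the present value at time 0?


PV at time 7 of the 17-year annuity-immediate:
a_n = 2730 * (1-(1+0.1)^(-17))/0.1 = 21898.8405
Discount back 7 years to time 0:
PV = 21898.8405 * (1+0.1)^(-7)
= 21898.8405 * 0.513158
= 11237.5678


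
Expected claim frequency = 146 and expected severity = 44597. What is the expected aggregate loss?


E[S] = E[N] * E[X]
= 146 * 44597
= 6.5112e+06


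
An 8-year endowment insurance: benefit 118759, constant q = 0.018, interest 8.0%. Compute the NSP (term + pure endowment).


Term component = 11621.9241
Pure endowment = 8_p_x * v^8 * benefit = 0.864753 * 0.540269 * 118759 = 55484.0801
NSP = 67106.0042


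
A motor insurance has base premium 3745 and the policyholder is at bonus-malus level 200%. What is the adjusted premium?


adjusted = base * BM_level / 100
= 3745 * 200 / 100
= 3745 * 2.0
= 7490.0


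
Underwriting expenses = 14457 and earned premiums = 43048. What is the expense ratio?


Expense ratio = expenses / premiums
= 14457 / 43048
= 0.3358


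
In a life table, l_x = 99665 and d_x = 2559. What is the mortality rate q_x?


q_x = d_x / l_x
= 2559 / 99665
= 0.0257


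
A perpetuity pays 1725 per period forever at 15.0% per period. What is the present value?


PV = PMT / i
= 1725 / 0.15
= 11500.0


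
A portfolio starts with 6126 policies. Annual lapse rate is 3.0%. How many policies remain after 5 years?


remaining = initial * (1 - lapse)^years
= 6126 * (1 - 0.03)^5
= 6126 * 0.858734
= 5260.6046


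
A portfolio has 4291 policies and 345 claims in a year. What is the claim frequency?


frequency = claims / policies
= 345 / 4291
= 0.0804


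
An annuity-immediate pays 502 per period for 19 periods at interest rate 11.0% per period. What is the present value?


PV = PMT * (1 - (1+i)^(-n)) / i
= 502 * (1 - (1+0.11)^(-19)) / 0.11
= 502 * (1 - 0.137678) / 0.11
= 502 * 7.839294
= 3935.3257


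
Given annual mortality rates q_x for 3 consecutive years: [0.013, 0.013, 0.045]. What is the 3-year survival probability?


p_k = 1 - q_k for each year
Survival = product of (1 - q_k)
= 0.987 * 0.987 * 0.955
= 0.9303


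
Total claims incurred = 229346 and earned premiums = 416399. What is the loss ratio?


Loss ratio = claims / premiums
= 229346 / 416399
= 0.5508


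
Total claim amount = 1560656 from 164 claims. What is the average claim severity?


severity = total / number
= 1560656 / 164
= 9516.1951


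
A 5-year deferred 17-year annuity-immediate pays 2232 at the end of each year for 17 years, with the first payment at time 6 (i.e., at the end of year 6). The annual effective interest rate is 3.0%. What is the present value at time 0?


PV at time 5 of the 17-year annuity-immediate:
a_n = 2232 * (1-(1+0.03)^(-17))/0.03 = 29386.7764
Discount back 5 years to time 0:
PV = 29386.7764 * (1+0.03)^(-5)
= 29386.7764 * 0.862609
= 25349.2915


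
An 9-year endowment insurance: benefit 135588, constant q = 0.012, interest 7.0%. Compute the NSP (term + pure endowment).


Term component = 10160.546
Pure endowment = 9_p_x * v^9 * benefit = 0.897041 * 0.543934 * 135588 = 66157.6023
NSP = 76318.1483


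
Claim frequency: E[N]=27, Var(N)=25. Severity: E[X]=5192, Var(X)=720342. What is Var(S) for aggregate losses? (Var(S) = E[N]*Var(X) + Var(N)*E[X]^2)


Var(S) = E[N]*Var(X) + Var(N)*E[X]^2
= 27*720342 + 25*5192^2
= 19449234 + 673921600
= 6.9337e+08


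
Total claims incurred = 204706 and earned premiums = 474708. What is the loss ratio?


Loss ratio = claims / premiums
= 204706 / 474708
= 0.4312


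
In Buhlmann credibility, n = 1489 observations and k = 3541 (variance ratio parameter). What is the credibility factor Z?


Z = n / (n + k)
= 1489 / (1489 + 3541)
= 1489 / 5030
= 0.296


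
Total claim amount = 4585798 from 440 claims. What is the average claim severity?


severity = total / number
= 4585798 / 440
= 10422.2682


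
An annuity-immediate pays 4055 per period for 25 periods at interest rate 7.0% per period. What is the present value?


PV = PMT * (1 - (1+i)^(-n)) / i
= 4055 * (1 - (1+0.07)^(-25)) / 0.07
= 4055 * (1 - 0.184249) / 0.07
= 4055 * 11.653583
= 47255.2798


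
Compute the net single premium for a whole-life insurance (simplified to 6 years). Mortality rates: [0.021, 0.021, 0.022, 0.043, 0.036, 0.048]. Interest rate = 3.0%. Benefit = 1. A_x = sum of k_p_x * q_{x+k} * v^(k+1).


v = 0.970874
Year 0: k_p_x=1.0, q=0.021, term=0.020388
Year 1: k_p_x=0.979, q=0.021, term=0.019379
Year 2: k_p_x=0.958441, q=0.022, term=0.019296
Year 3: k_p_x=0.937355, q=0.043, term=0.035812
Year 4: k_p_x=0.897049, q=0.036, term=0.027857
Year 5: k_p_x=0.864755, q=0.048, term=0.034763
A_x = 0.1575


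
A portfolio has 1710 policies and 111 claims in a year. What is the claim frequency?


frequency = claims / policies
= 111 / 1710
= 0.0649


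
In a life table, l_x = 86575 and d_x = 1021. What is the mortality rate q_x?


q_x = d_x / l_x
= 1021 / 86575
= 0.0118


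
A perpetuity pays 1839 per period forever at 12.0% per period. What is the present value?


PV = PMT / i
= 1839 / 0.12
= 15325.0


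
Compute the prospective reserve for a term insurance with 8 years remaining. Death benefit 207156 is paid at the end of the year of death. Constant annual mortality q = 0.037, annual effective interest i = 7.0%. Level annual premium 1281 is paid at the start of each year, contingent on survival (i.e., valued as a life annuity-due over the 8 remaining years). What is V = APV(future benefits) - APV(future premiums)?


v = 1/(1+i) = 0.934579
APV(future benefits) per unit = sum_{k=0}^{7} k_p_x * q * v^(k+1) = 0.196941
APV(future benefits) = 207156 * 0.196941 = 40797.5606
Life annuity-due factor ä_{x:8} = sum_{k=0}^{7} k_p_x * v^k = 5.695328
APV(future premiums) = 1281 * 5.695328 = 7295.715
V = 40797.5606 - 7295.715
= 33501.8455


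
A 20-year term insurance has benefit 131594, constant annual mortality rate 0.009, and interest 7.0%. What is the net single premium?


NSP = benefit * sum_{k=0}^{n-1} k_p_x * q * v^(k+1)
With constant q=0.009, v=0.934579
Sum = 0.089354
NSP = 131594 * 0.089354
= 11758.3989


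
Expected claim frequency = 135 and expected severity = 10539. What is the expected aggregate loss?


E[S] = E[N] * E[X]
= 135 * 10539
= 1.4228e+06


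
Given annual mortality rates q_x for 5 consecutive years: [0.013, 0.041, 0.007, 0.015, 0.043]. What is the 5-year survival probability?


p_k = 1 - q_k for each year
Survival = product of (1 - q_k)
= 0.987 * 0.959 * 0.993 * 0.985 * 0.957
= 0.886


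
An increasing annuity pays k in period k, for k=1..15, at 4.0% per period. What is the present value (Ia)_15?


(Ia)_n = sum_{k=1}^{n} k * v^k, v = 1/(1+i)
v = 0.961538
Sum computed term by term:
(Ia)_15 = 80.8539


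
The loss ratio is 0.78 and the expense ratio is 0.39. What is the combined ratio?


Combined ratio = loss ratio + expense ratio
= 0.78 + 0.39
= 1.17


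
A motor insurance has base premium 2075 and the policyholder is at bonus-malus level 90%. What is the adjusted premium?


adjusted = base * BM_level / 100
= 2075 * 90 / 100
= 2075 * 0.9
= 1867.5


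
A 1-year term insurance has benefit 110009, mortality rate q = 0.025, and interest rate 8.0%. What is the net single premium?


NSP = benefit * q * v
v = 1/(1+i) = 0.925926
NSP = 110009 * 0.025 * 0.925926
= 2546.5046


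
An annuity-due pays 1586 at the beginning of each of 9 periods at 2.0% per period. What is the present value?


PV_due = PMT * (1-(1+i)^(-n))/i * (1+i)
PV_immediate = 12945.3074
PV_due = 12945.3074 * 1.02
= 13204.2136


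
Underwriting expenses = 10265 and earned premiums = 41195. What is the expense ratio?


Expense ratio = expenses / premiums
= 10265 / 41195
= 0.2492


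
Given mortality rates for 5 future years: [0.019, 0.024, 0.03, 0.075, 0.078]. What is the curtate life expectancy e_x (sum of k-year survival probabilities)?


e_x = sum_{k=1}^{n} k_p_x
k_p_x values:
  1_p_x = 0.981
  2_p_x = 0.957456
  3_p_x = 0.928732
  4_p_x = 0.859077
  5_p_x = 0.792069
e_x = 4.5183


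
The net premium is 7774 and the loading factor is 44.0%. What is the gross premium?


Gross = net * (1 + loading)
= 7774 * (1 + 0.44)
= 7774 * 1.44
= 11194.56


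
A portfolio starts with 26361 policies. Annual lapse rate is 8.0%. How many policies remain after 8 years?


remaining = initial * (1 - lapse)^years
= 26361 * (1 - 0.08)^8
= 26361 * 0.513219
= 13528.9627


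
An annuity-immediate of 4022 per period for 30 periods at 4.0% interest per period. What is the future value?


FV = PMT * ((1+i)^n - 1) / i
= 4022 * ((1.04)^30 - 1) / 0.04
= 4022 * (3.243398 - 1) / 0.04
= 225573.6196


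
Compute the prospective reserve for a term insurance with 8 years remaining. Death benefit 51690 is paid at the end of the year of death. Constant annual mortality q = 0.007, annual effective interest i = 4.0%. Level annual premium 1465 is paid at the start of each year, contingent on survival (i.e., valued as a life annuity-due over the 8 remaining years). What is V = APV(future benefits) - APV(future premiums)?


v = 1/(1+i) = 0.961538
APV(future benefits) per unit = sum_{k=0}^{7} k_p_x * q * v^(k+1) = 0.046057
APV(future benefits) = 51690 * 0.046057 = 2380.6863
Life annuity-due factor ä_{x:8} = sum_{k=0}^{7} k_p_x * v^k = 6.842754
APV(future premiums) = 1465 * 6.842754 = 10024.6349
V = 2380.6863 - 10024.6349
= -7643.9486


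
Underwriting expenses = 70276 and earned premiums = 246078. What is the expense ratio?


Expense ratio = expenses / premiums
= 70276 / 246078
= 0.2856


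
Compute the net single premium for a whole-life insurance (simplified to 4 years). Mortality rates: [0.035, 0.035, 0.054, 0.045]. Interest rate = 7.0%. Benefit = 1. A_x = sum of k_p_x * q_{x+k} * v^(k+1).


v = 0.934579
Year 0: k_p_x=1.0, q=0.035, term=0.03271
Year 1: k_p_x=0.965, q=0.035, term=0.0295
Year 2: k_p_x=0.931225, q=0.054, term=0.041048
Year 3: k_p_x=0.880939, q=0.045, term=0.030243
A_x = 0.1335


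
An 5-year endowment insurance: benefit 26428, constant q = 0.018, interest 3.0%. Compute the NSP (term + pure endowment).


Term component = 2103.8109
Pure endowment = 5_p_x * v^5 * benefit = 0.913182 * 0.862609 * 26428 = 20817.8375
NSP = 22921.6484


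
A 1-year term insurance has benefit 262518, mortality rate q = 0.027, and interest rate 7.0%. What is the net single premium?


NSP = benefit * q * v
v = 1/(1+i) = 0.934579
NSP = 262518 * 0.027 * 0.934579
= 6624.286


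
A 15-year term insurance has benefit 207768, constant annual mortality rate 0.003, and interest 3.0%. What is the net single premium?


NSP = benefit * sum_{k=0}^{n-1} k_p_x * q * v^(k+1)
With constant q=0.003, v=0.970874
Sum = 0.035129
NSP = 207768 * 0.035129
= 7298.7594


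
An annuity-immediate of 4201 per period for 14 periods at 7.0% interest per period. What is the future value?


FV = PMT * ((1+i)^n - 1) / i
= 4201 * ((1.07)^14 - 1) / 0.07
= 4201 * (2.578534 - 1) / 0.07
= 94734.5995


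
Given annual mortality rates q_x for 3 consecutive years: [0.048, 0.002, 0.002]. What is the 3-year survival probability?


p_k = 1 - q_k for each year
Survival = product of (1 - q_k)
= 0.952 * 0.998 * 0.998
= 0.9482


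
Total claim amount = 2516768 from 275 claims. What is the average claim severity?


severity = total / number
= 2516768 / 275
= 9151.8836


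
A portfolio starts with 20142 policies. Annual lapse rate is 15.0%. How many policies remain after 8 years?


remaining = initial * (1 - lapse)^years
= 20142 * (1 - 0.15)^8
= 20142 * 0.272491
= 5488.5042


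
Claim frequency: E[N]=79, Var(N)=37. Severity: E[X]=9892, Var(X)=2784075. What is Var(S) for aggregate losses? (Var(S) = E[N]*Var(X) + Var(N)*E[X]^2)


Var(S) = E[N]*Var(X) + Var(N)*E[X]^2
= 79*2784075 + 37*9892^2
= 219941925 + 3620511568
= 3.8405e+09


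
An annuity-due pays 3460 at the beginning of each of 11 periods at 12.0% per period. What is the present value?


PV_due = PMT * (1-(1+i)^(-n))/i * (1+i)
PV_immediate = 20544.439
PV_due = 20544.439 * 1.12
= 23009.7717


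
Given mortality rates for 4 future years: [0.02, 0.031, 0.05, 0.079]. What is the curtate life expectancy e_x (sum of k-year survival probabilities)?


e_x = sum_{k=1}^{n} k_p_x
k_p_x values:
  1_p_x = 0.98
  2_p_x = 0.94962
  3_p_x = 0.902139
  4_p_x = 0.83087
e_x = 3.6626


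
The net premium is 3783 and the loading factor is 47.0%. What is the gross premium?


Gross = net * (1 + loading)
= 3783 * (1 + 0.47)
= 3783 * 1.47
= 5561.01


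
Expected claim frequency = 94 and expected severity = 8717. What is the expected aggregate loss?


E[S] = E[N] * E[X]
= 94 * 8717
= 819398


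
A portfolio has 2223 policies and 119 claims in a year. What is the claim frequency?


frequency = claims / policies
= 119 / 2223
= 0.0535


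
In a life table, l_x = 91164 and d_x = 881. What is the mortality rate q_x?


q_x = d_x / l_x
= 881 / 91164
= 0.0097


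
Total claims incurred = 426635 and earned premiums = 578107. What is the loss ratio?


Loss ratio = claims / premiums
= 426635 / 578107
= 0.738


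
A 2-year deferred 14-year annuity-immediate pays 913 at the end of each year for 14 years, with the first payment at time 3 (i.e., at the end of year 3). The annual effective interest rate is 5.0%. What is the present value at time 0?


PV at time 2 of the 14-year annuity-immediate:
a_n = 913 * (1-(1+0.05)^(-14))/0.05 = 9037.4592
Discount back 2 years to time 0:
PV = 9037.4592 * (1+0.05)^(-2)
= 9037.4592 * 0.907029
= 8197.2419


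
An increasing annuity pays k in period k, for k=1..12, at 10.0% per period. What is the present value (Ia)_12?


(Ia)_n = sum_{k=1}^{n} k * v^k, v = 1/(1+i)
v = 0.909091
Sum computed term by term:
(Ia)_12 = 36.7149


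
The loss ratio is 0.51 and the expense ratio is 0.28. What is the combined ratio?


Combined ratio = loss ratio + expense ratio
= 0.51 + 0.28
= 0.79


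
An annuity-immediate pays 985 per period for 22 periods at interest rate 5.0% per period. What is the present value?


PV = PMT * (1 - (1+i)^(-n)) / i
= 985 * (1 - (1+0.05)^(-22)) / 0.05
= 985 * (1 - 0.34185) / 0.05
= 985 * 13.163003
= 12965.5575


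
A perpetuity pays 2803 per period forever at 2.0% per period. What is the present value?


PV = PMT / i
= 2803 / 0.02
= 140150.0


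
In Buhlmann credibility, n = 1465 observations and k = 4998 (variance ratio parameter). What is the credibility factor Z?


Z = n / (n + k)
= 1465 / (1465 + 4998)
= 1465 / 6463
= 0.2267


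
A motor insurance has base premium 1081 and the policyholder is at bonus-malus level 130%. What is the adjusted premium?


adjusted = base * BM_level / 100
= 1081 * 130 / 100
= 1081 * 1.3
= 1405.3


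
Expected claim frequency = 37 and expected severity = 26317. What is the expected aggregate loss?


E[S] = E[N] * E[X]
= 37 * 26317
= 973729


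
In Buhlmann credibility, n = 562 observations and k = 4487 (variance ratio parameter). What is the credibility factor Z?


Z = n / (n + k)
= 562 / (562 + 4487)
= 562 / 5049
= 0.1113


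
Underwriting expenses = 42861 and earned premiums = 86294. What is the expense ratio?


Expense ratio = expenses / premiums
= 42861 / 86294
= 0.4967


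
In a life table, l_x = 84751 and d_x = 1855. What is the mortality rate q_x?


q_x = d_x / l_x
= 1855 / 84751
= 0.0219


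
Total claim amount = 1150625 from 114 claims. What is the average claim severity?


severity = total / number
= 1150625 / 114
= 10093.2018


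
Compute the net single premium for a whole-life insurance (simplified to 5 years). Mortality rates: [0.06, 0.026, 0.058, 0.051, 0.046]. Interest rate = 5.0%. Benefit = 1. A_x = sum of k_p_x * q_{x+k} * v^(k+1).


v = 0.952381
Year 0: k_p_x=1.0, q=0.06, term=0.057143
Year 1: k_p_x=0.94, q=0.026, term=0.022168
Year 2: k_p_x=0.91556, q=0.058, term=0.045872
Year 3: k_p_x=0.862458, q=0.051, term=0.036187
Year 4: k_p_x=0.818472, q=0.046, term=0.0295
A_x = 0.1909


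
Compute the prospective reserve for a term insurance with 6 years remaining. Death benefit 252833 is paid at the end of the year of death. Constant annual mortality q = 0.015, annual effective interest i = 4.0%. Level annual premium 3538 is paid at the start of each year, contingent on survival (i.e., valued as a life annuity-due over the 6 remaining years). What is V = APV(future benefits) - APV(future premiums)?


v = 1/(1+i) = 0.961538
APV(future benefits) per unit = sum_{k=0}^{5} k_p_x * q * v^(k+1) = 0.075873
APV(future benefits) = 252833 * 0.075873 = 19183.0755
Life annuity-due factor ä_{x:6} = sum_{k=0}^{5} k_p_x * v^k = 5.260494
APV(future premiums) = 3538 * 5.260494 = 18611.629
V = 19183.0755 - 18611.629
= 571.4465


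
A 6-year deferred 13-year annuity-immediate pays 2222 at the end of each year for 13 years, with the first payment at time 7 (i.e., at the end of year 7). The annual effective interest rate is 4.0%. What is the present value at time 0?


PV at time 6 of the 13-year annuity-immediate:
a_n = 2222 * (1-(1+0.04)^(-13))/0.04 = 22188.1095
Discount back 6 years to time 0:
PV = 22188.1095 * (1+0.04)^(-6)
= 22188.1095 * 0.790315
= 17535.5852


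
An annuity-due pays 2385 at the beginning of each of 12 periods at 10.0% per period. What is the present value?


PV_due = PMT * (1-(1+i)^(-n))/i * (1+i)
PV_immediate = 16250.655
PV_due = 16250.655 * 1.1
= 17875.7205


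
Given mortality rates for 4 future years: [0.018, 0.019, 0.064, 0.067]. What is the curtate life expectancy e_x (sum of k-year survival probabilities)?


e_x = sum_{k=1}^{n} k_p_x
k_p_x values:
  1_p_x = 0.982
  2_p_x = 0.963342
  3_p_x = 0.901688
  4_p_x = 0.841275
e_x = 3.6883


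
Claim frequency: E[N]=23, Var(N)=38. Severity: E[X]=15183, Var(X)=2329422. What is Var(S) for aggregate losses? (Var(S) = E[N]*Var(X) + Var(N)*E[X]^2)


Var(S) = E[N]*Var(X) + Var(N)*E[X]^2
= 23*2329422 + 38*15183^2
= 53576706 + 8759892582
= 8.8135e+09


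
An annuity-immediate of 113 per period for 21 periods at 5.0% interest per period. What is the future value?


FV = PMT * ((1+i)^n - 1) / i
= 113 * ((1.05)^21 - 1) / 0.05
= 113 * (2.785963 - 1) / 0.05
= 4036.2755


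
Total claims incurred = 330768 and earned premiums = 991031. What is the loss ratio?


Loss ratio = claims / premiums
= 330768 / 991031
= 0.3338


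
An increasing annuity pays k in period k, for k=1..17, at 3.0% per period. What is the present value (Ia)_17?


(Ia)_n = sum_{k=1}^{n} k * v^k, v = 1/(1+i)
v = 0.970874
Sum computed term by term:
(Ia)_17 = 109.1941


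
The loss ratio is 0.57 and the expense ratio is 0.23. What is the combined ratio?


Combined ratio = loss ratio + expense ratio
= 0.57 + 0.23
= 0.8


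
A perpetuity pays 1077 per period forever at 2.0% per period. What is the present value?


PV = PMT / i
= 1077 / 0.02
= 53850.0


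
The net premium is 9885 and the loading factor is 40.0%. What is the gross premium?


Gross = net * (1 + loading)
= 9885 * (1 + 0.4)
= 9885 * 1.4
= 13839.0


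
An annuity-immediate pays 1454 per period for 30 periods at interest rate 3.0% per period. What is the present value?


PV = PMT * (1 - (1+i)^(-n)) / i
= 1454 * (1 - (1+0.03)^(-30)) / 0.03
= 1454 * (1 - 0.411987) / 0.03
= 1454 * 19.600441
= 28499.0417


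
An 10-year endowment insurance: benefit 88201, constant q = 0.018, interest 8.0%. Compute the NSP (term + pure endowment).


Term component = 9942.7355
Pure endowment = 10_p_x * v^10 * benefit = 0.833902 * 0.463193 * 88201 = 34068.329
NSP = 44011.0645


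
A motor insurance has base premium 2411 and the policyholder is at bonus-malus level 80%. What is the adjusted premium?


adjusted = base * BM_level / 100
= 2411 * 80 / 100
= 2411 * 0.8
= 1928.8


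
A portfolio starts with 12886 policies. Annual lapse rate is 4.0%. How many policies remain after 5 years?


remaining = initial * (1 - lapse)^years
= 12886 * (1 - 0.04)^5
= 12886 * 0.815373
= 10506.8926


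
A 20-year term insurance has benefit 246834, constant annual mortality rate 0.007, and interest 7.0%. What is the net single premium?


NSP = benefit * sum_{k=0}^{n-1} k_p_x * q * v^(k+1)
With constant q=0.007, v=0.934579
Sum = 0.070496
NSP = 246834 * 0.070496
= 17400.7173


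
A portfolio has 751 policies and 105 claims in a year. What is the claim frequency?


frequency = claims / policies
= 105 / 751
= 0.1398


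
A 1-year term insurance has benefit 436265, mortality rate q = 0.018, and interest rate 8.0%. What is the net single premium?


NSP = benefit * q * v
v = 1/(1+i) = 0.925926
NSP = 436265 * 0.018 * 0.925926
= 7271.0833


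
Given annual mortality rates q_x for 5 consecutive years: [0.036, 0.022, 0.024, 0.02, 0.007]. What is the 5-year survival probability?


p_k = 1 - q_k for each year
Survival = product of (1 - q_k)
= 0.964 * 0.978 * 0.976 * 0.98 * 0.993
= 0.8954


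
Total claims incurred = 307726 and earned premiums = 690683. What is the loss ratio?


Loss ratio = claims / premiums
= 307726 / 690683
= 0.4455


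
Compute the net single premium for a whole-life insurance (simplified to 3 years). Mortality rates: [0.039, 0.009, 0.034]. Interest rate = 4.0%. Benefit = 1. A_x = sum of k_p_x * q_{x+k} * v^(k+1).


v = 0.961538
Year 0: k_p_x=1.0, q=0.039, term=0.0375
Year 1: k_p_x=0.961, q=0.009, term=0.007996
Year 2: k_p_x=0.952351, q=0.034, term=0.028786
A_x = 0.0743


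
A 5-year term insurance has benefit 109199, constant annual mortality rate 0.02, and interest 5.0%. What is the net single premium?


NSP = benefit * sum_{k=0}^{n-1} k_p_x * q * v^(k+1)
With constant q=0.02, v=0.952381
Sum = 0.083358
NSP = 109199 * 0.083358
= 9102.654


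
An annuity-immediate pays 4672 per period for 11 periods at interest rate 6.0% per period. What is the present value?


PV = PMT * (1 - (1+i)^(-n)) / i
= 4672 * (1 - (1+0.06)^(-11)) / 0.06
= 4672 * (1 - 0.526788) / 0.06
= 4672 * 7.886875
= 36847.478


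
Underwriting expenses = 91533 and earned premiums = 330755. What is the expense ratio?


Expense ratio = expenses / premiums
= 91533 / 330755
= 0.2767


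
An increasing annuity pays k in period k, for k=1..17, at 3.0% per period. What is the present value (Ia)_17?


(Ia)_n = sum_{k=1}^{n} k * v^k, v = 1/(1+i)
v = 0.970874
Sum computed term by term:
(Ia)_17 = 109.1941


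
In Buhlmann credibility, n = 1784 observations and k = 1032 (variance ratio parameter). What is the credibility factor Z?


Z = n / (n + k)
= 1784 / (1784 + 1032)
= 1784 / 2816
= 0.6335


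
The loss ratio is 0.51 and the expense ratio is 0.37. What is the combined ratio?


Combined ratio = loss ratio + expense ratio
= 0.51 + 0.37
= 0.88


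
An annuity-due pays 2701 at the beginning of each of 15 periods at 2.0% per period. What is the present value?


PV_due = PMT * (1-(1+i)^(-n))/i * (1+i)
PV_immediate = 34705.8607
PV_due = 34705.8607 * 1.02
= 35399.9779


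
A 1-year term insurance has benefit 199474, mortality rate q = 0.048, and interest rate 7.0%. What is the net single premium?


NSP = benefit * q * v
v = 1/(1+i) = 0.934579
NSP = 199474 * 0.048 * 0.934579
= 8948.3664


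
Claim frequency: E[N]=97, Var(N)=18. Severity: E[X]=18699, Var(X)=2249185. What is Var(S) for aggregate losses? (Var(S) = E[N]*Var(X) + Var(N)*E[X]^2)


Var(S) = E[N]*Var(X) + Var(N)*E[X]^2
= 97*2249185 + 18*18699^2
= 218170945 + 6293746818
= 6.5119e+09


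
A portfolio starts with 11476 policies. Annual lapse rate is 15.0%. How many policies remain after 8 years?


remaining = initial * (1 - lapse)^years
= 11476 * (1 - 0.15)^8
= 11476 * 0.272491
= 3127.1013


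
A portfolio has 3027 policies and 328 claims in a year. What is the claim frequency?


frequency = claims / policies
= 328 / 3027
= 0.1084


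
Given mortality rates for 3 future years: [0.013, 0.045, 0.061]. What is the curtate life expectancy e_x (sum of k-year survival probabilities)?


e_x = sum_{k=1}^{n} k_p_x
k_p_x values:
  1_p_x = 0.987
  2_p_x = 0.942585
  3_p_x = 0.885087
e_x = 2.8147


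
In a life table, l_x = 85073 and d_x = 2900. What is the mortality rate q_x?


q_x = d_x / l_x
= 2900 / 85073
= 0.0341


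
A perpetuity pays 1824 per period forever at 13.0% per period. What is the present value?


PV = PMT / i
= 1824 / 0.13
= 14030.7692


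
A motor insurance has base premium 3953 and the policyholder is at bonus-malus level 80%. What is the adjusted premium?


adjusted = base * BM_level / 100
= 3953 * 80 / 100
= 3953 * 0.8
= 3162.4


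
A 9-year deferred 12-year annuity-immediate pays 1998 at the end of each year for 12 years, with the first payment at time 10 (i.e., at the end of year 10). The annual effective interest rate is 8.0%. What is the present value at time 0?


PV at time 9 of the 12-year annuity-immediate:
a_n = 1998 * (1-(1+0.08)^(-12))/0.08 = 15057.0839
Discount back 9 years to time 0:
PV = 15057.0839 * (1+0.08)^(-9)
= 15057.0839 * 0.500249
= 7532.2907


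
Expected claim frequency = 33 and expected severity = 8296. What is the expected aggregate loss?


E[S] = E[N] * E[X]
= 33 * 8296
= 273768


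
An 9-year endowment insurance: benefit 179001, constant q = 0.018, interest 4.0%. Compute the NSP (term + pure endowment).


Term component = 22408.1577
Pure endowment = 9_p_x * v^9 * benefit = 0.849187 * 0.702587 * 179001 = 106796.9362
NSP = 129205.0939


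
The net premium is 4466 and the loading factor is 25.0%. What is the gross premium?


Gross = net * (1 + loading)
= 4466 * (1 + 0.25)
= 4466 * 1.25
= 5582.5


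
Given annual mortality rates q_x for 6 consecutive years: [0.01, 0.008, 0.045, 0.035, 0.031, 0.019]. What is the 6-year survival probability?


p_k = 1 - q_k for each year
Survival = product of (1 - q_k)
= 0.99 * 0.992 * 0.955 * 0.965 * 0.969 * 0.981
= 0.8603


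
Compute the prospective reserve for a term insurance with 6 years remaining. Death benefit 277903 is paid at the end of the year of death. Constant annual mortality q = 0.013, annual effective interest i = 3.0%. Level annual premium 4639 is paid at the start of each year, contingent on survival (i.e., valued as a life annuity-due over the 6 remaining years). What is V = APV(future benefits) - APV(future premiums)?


v = 1/(1+i) = 0.970874
APV(future benefits) per unit = sum_{k=0}^{5} k_p_x * q * v^(k+1) = 0.068251
APV(future benefits) = 277903 * 0.068251 = 18967.1263
Life annuity-due factor ä_{x:6} = sum_{k=0}^{5} k_p_x * v^k = 5.40757
APV(future premiums) = 4639 * 5.40757 = 25085.7186
V = 18967.1263 - 25085.7186
= -6118.5923


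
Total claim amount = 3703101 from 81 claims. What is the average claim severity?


severity = total / number
= 3703101 / 81
= 45717.2963


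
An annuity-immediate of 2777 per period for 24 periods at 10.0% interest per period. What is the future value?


FV = PMT * ((1+i)^n - 1) / i
= 2777 * ((1.1)^24 - 1) / 0.1
= 2777 * (9.849733 - 1) / 0.1
= 245757.0764


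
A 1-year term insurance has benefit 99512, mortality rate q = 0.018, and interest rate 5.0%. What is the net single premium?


NSP = benefit * q * v
v = 1/(1+i) = 0.952381
NSP = 99512 * 0.018 * 0.952381
= 1705.92


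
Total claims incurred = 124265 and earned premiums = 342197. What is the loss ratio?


Loss ratio = claims / premiums
= 124265 / 342197
= 0.3631


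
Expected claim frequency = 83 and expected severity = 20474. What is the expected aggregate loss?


E[S] = E[N] * E[X]
= 83 * 20474
= 1.6993e+06


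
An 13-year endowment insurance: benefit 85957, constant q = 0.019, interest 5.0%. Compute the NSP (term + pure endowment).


Term component = 13887.447
Pure endowment = 13_p_x * v^13 * benefit = 0.779286 * 0.530321 * 85957 = 35523.6398
NSP = 49411.0868


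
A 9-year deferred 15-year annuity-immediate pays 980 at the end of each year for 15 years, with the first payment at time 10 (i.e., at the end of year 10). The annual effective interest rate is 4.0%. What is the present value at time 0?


PV at time 9 of the 15-year annuity-immediate:
a_n = 980 * (1-(1+0.04)^(-15))/0.04 = 10896.0197
Discount back 9 years to time 0:
PV = 10896.0197 * (1+0.04)^(-9)
= 10896.0197 * 0.702587
= 7655.3989


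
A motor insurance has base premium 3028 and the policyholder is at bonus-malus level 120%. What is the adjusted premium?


adjusted = base * BM_level / 100
= 3028 * 120 / 100
= 3028 * 1.2
= 3633.6


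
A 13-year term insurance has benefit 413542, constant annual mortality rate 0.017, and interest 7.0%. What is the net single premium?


NSP = benefit * sum_{k=0}^{n-1} k_p_x * q * v^(k+1)
With constant q=0.017, v=0.934579
Sum = 0.130518
NSP = 413542 * 0.130518
= 53974.8802


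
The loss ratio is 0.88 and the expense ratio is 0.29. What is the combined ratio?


Combined ratio = loss ratio + expense ratio
= 0.88 + 0.29
= 1.17


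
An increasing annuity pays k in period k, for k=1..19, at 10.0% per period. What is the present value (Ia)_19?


(Ia)_n = sum_{k=1}^{n} k * v^k, v = 1/(1+i)
v = 0.909091
Sum computed term by term:
(Ia)_19 = 60.9476


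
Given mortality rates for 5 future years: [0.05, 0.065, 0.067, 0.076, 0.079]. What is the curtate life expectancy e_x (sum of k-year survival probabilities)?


e_x = sum_{k=1}^{n} k_p_x
k_p_x values:
  1_p_x = 0.95
  2_p_x = 0.88825
  3_p_x = 0.828737
  4_p_x = 0.765753
  5_p_x = 0.705259
e_x = 4.138


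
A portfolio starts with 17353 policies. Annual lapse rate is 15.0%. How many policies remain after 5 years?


remaining = initial * (1 - lapse)^years
= 17353 * (1 - 0.15)^5
= 17353 * 0.443705
= 7699.6183


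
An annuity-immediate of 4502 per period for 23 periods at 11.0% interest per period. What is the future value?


FV = PMT * ((1+i)^n - 1) / i
= 4502 * ((1.11)^23 - 1) / 0.11
= 4502 * (11.026267 - 1) / 0.11
= 410347.7717


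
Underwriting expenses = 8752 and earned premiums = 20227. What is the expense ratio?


Expense ratio = expenses / premiums
= 8752 / 20227
= 0.4327


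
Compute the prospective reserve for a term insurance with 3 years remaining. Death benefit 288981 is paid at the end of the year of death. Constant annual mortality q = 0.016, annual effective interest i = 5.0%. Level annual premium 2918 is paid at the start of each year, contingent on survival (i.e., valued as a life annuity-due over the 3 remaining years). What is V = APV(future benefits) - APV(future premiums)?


v = 1/(1+i) = 0.952381
APV(future benefits) per unit = sum_{k=0}^{2} k_p_x * q * v^(k+1) = 0.042901
APV(future benefits) = 288981 * 0.042901 = 12397.5803
Life annuity-due factor ä_{x:3} = sum_{k=0}^{2} k_p_x * v^k = 2.81538
APV(future premiums) = 2918 * 2.81538 = 8215.2776
V = 12397.5803 - 8215.2776
= 4182.3027


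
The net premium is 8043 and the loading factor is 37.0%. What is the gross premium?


Gross = net * (1 + loading)
= 8043 * (1 + 0.37)
= 8043 * 1.37
= 11018.91


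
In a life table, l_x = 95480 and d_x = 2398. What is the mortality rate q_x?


q_x = d_x / l_x
= 2398 / 95480
= 0.0251


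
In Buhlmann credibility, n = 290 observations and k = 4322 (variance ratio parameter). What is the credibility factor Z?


Z = n / (n + k)
= 290 / (290 + 4322)
= 290 / 4612
= 0.0629


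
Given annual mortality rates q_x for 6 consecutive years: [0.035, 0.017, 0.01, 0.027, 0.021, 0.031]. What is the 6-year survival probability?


p_k = 1 - q_k for each year
Survival = product of (1 - q_k)
= 0.965 * 0.983 * 0.99 * 0.973 * 0.979 * 0.969
= 0.8668


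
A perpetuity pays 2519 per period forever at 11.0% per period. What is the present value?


PV = PMT / i
= 2519 / 0.11
= 22900.0


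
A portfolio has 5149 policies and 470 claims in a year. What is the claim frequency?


frequency = claims / policies
= 470 / 5149
= 0.0913


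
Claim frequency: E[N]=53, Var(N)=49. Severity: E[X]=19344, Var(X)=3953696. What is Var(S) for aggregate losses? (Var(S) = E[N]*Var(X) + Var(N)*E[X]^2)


Var(S) = E[N]*Var(X) + Var(N)*E[X]^2
= 53*3953696 + 49*19344^2
= 209545888 + 18335326464
= 1.8545e+10


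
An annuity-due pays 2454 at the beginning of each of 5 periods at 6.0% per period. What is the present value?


PV_due = PMT * (1-(1+i)^(-n))/i * (1+i)
PV_immediate = 10337.1407
PV_due = 10337.1407 * 1.06
= 10957.3692


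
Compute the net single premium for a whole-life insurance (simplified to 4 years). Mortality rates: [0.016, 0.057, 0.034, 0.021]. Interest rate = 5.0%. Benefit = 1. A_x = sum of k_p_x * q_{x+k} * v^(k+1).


v = 0.952381
Year 0: k_p_x=1.0, q=0.016, term=0.015238
Year 1: k_p_x=0.984, q=0.057, term=0.050873
Year 2: k_p_x=0.927912, q=0.034, term=0.027253
Year 3: k_p_x=0.896363, q=0.021, term=0.015486
A_x = 0.1089


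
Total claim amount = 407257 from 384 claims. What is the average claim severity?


severity = total / number
= 407257 / 384
= 1060.5651


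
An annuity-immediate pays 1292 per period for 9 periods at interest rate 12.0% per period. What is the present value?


PV = PMT * (1 - (1+i)^(-n)) / i
= 1292 * (1 - (1+0.12)^(-9)) / 0.12
= 1292 * (1 - 0.36061) / 0.12
= 1292 * 5.32825
= 6884.0987


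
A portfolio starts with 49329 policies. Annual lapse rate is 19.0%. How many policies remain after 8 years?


remaining = initial * (1 - lapse)^years
= 49329 * (1 - 0.19)^8
= 49329 * 0.185302
= 9140.7633


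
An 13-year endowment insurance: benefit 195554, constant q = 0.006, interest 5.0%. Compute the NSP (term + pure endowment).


Term component = 10676.9728
Pure endowment = 13_p_x * v^13 * benefit = 0.924747 * 0.530321 * 195554 = 95902.2537
NSP = 106579.2265


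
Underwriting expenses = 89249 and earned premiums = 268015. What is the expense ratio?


Expense ratio = expenses / premiums
= 89249 / 268015
= 0.333


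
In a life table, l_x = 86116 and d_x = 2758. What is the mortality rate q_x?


q_x = d_x / l_x
= 2758 / 86116
= 0.032


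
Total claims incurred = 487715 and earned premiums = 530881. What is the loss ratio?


Loss ratio = claims / premiums
= 487715 / 530881
= 0.9187


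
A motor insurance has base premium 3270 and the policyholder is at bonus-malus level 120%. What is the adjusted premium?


adjusted = base * BM_level / 100
= 3270 * 120 / 100
= 3270 * 1.2
= 3924.0


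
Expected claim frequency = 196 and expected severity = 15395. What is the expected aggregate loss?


E[S] = E[N] * E[X]
= 196 * 15395
= 3.0174e+06


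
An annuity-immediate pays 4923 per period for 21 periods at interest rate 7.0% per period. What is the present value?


PV = PMT * (1 - (1+i)^(-n)) / i
= 4923 * (1 - (1+0.07)^(-21)) / 0.07
= 4923 * (1 - 0.241513) / 0.07
= 4923 * 10.835527
= 53343.3011


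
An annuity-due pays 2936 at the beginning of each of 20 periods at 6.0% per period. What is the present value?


PV_due = PMT * (1-(1+i)^(-n))/i * (1+i)
PV_immediate = 33675.6887
PV_due = 33675.6887 * 1.06
= 35696.23


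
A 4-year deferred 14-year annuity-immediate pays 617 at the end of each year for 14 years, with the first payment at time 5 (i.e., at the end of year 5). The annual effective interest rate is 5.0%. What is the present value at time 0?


PV at time 4 of the 14-year annuity-immediate:
a_n = 617 * (1-(1+0.05)^(-14))/0.05 = 6107.4615
Discount back 4 years to time 0:
PV = 6107.4615 * (1+0.05)^(-4)
= 6107.4615 * 0.822702
= 5024.6237


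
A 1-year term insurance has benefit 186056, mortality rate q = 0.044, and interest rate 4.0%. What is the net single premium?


NSP = benefit * q * v
v = 1/(1+i) = 0.961538
NSP = 186056 * 0.044 * 0.961538
= 7871.6


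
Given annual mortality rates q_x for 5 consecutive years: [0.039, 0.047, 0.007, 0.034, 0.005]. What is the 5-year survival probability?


p_k = 1 - q_k for each year
Survival = product of (1 - q_k)
= 0.961 * 0.953 * 0.993 * 0.966 * 0.995
= 0.8741


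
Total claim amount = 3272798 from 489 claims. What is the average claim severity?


severity = total / number
= 3272798 / 489
= 6692.8384


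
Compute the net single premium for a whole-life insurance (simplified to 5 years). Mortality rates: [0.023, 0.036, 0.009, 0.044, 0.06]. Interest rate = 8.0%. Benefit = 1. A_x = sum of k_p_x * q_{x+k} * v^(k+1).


v = 0.925926
Year 0: k_p_x=1.0, q=0.023, term=0.021296
Year 1: k_p_x=0.977, q=0.036, term=0.030154
Year 2: k_p_x=0.941828, q=0.009, term=0.006729
Year 3: k_p_x=0.933352, q=0.044, term=0.030186
Year 4: k_p_x=0.892284, q=0.06, term=0.036436
A_x = 0.1248


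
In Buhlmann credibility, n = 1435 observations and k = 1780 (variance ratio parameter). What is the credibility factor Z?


Z = n / (n + k)
= 1435 / (1435 + 1780)
= 1435 / 3215
= 0.4463


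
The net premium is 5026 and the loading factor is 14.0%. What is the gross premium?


Gross = net * (1 + loading)
= 5026 * (1 + 0.14)
= 5026 * 1.14
= 5729.64


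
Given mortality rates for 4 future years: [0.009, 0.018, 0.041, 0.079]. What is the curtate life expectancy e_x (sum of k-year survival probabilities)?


e_x = sum_{k=1}^{n} k_p_x
k_p_x values:
  1_p_x = 0.991
  2_p_x = 0.973162
  3_p_x = 0.933262
  4_p_x = 0.859535
e_x = 3.757


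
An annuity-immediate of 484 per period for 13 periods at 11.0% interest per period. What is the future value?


FV = PMT * ((1+i)^n - 1) / i
= 484 * ((1.11)^13 - 1) / 0.11
= 484 * (3.88328 - 1) / 0.11
= 12686.4327


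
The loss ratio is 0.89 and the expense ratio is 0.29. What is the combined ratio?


Combined ratio = loss ratio + expense ratio
= 0.89 + 0.29
= 1.18


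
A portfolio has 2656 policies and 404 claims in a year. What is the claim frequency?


frequency = claims / policies
= 404 / 2656
= 0.1521
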